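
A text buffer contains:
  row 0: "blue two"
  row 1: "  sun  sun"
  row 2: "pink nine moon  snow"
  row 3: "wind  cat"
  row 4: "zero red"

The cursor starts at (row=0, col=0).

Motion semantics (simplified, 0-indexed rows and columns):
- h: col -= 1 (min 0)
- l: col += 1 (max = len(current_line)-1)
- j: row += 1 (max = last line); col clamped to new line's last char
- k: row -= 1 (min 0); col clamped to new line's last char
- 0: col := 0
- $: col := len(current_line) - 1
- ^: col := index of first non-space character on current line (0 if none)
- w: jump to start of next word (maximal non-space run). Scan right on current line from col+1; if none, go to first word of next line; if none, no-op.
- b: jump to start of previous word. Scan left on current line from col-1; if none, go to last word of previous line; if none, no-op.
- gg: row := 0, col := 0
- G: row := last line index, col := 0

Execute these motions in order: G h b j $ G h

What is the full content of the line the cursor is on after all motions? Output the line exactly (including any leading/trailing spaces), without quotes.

Answer: zero red

Derivation:
After 1 (G): row=4 col=0 char='z'
After 2 (h): row=4 col=0 char='z'
After 3 (b): row=3 col=6 char='c'
After 4 (j): row=4 col=6 char='e'
After 5 ($): row=4 col=7 char='d'
After 6 (G): row=4 col=0 char='z'
After 7 (h): row=4 col=0 char='z'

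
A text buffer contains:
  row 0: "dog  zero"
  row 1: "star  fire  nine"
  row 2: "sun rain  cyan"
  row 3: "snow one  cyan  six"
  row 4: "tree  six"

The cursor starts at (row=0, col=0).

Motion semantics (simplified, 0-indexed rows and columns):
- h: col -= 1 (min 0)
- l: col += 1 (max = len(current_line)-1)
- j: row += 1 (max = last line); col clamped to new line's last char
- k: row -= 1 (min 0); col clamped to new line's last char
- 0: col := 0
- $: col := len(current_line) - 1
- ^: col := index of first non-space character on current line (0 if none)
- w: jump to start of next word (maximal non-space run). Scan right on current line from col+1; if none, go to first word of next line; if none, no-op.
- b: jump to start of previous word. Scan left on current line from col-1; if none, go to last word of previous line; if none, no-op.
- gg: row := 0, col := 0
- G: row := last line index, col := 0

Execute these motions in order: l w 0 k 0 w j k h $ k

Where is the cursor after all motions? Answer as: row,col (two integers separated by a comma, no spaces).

Answer: 0,8

Derivation:
After 1 (l): row=0 col=1 char='o'
After 2 (w): row=0 col=5 char='z'
After 3 (0): row=0 col=0 char='d'
After 4 (k): row=0 col=0 char='d'
After 5 (0): row=0 col=0 char='d'
After 6 (w): row=0 col=5 char='z'
After 7 (j): row=1 col=5 char='_'
After 8 (k): row=0 col=5 char='z'
After 9 (h): row=0 col=4 char='_'
After 10 ($): row=0 col=8 char='o'
After 11 (k): row=0 col=8 char='o'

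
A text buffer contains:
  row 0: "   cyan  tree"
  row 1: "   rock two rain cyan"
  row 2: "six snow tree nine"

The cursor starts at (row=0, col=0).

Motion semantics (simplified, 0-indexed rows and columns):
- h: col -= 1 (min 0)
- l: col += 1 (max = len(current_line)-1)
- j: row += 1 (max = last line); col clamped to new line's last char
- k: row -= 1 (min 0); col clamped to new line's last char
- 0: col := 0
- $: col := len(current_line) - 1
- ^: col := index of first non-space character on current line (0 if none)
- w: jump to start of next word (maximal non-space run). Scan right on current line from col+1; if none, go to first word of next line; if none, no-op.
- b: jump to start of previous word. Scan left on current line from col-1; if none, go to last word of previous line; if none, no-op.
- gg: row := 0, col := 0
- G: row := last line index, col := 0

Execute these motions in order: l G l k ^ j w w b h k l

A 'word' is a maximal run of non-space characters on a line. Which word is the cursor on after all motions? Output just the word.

Answer: rock

Derivation:
After 1 (l): row=0 col=1 char='_'
After 2 (G): row=2 col=0 char='s'
After 3 (l): row=2 col=1 char='i'
After 4 (k): row=1 col=1 char='_'
After 5 (^): row=1 col=3 char='r'
After 6 (j): row=2 col=3 char='_'
After 7 (w): row=2 col=4 char='s'
After 8 (w): row=2 col=9 char='t'
After 9 (b): row=2 col=4 char='s'
After 10 (h): row=2 col=3 char='_'
After 11 (k): row=1 col=3 char='r'
After 12 (l): row=1 col=4 char='o'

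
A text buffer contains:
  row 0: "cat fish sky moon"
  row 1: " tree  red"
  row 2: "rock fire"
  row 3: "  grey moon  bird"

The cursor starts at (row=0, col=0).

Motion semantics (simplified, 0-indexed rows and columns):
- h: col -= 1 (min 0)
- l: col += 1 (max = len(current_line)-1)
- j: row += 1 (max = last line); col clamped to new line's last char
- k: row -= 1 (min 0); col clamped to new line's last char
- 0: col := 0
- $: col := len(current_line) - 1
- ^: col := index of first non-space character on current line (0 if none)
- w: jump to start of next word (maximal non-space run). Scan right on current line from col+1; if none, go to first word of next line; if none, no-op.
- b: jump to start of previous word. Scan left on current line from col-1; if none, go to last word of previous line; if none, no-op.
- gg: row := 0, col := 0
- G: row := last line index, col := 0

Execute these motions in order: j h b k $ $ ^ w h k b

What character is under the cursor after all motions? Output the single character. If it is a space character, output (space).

After 1 (j): row=1 col=0 char='_'
After 2 (h): row=1 col=0 char='_'
After 3 (b): row=0 col=13 char='m'
After 4 (k): row=0 col=13 char='m'
After 5 ($): row=0 col=16 char='n'
After 6 ($): row=0 col=16 char='n'
After 7 (^): row=0 col=0 char='c'
After 8 (w): row=0 col=4 char='f'
After 9 (h): row=0 col=3 char='_'
After 10 (k): row=0 col=3 char='_'
After 11 (b): row=0 col=0 char='c'

Answer: c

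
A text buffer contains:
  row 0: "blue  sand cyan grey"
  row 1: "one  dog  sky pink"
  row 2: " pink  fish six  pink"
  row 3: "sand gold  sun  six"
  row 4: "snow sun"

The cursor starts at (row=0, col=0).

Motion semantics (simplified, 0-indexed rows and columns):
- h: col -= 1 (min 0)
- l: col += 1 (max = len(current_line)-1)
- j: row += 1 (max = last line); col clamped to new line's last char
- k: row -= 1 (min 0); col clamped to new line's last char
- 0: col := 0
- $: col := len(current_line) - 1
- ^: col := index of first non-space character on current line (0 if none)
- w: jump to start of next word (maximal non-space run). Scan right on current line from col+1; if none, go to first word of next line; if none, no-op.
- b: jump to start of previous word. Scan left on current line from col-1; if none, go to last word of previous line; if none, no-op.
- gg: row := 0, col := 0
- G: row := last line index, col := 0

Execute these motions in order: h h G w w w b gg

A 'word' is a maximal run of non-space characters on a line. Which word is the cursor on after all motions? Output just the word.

Answer: blue

Derivation:
After 1 (h): row=0 col=0 char='b'
After 2 (h): row=0 col=0 char='b'
After 3 (G): row=4 col=0 char='s'
After 4 (w): row=4 col=5 char='s'
After 5 (w): row=4 col=5 char='s'
After 6 (w): row=4 col=5 char='s'
After 7 (b): row=4 col=0 char='s'
After 8 (gg): row=0 col=0 char='b'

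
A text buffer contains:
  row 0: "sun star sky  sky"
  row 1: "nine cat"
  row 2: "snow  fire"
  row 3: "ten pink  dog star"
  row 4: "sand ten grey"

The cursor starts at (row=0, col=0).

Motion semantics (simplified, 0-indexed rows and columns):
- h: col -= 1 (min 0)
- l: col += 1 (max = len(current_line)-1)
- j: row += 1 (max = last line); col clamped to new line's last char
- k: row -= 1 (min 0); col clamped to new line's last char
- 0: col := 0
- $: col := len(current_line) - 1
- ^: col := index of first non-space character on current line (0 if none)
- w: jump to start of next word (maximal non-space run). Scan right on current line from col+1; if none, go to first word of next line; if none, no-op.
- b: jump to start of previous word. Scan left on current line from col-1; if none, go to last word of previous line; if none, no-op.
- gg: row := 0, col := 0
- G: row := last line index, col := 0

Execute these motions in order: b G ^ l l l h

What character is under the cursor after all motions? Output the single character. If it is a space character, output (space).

Answer: n

Derivation:
After 1 (b): row=0 col=0 char='s'
After 2 (G): row=4 col=0 char='s'
After 3 (^): row=4 col=0 char='s'
After 4 (l): row=4 col=1 char='a'
After 5 (l): row=4 col=2 char='n'
After 6 (l): row=4 col=3 char='d'
After 7 (h): row=4 col=2 char='n'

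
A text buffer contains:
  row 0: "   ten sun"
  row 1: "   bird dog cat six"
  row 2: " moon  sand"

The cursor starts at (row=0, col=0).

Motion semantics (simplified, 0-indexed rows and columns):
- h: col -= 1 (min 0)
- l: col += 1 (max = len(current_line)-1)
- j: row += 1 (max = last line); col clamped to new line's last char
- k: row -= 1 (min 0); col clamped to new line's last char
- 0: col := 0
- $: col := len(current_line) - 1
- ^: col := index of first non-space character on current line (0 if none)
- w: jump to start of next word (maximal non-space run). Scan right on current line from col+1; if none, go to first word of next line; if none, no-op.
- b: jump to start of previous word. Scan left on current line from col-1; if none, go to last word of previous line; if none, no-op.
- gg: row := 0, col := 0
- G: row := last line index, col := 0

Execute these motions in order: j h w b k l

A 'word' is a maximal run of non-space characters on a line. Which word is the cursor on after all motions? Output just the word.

After 1 (j): row=1 col=0 char='_'
After 2 (h): row=1 col=0 char='_'
After 3 (w): row=1 col=3 char='b'
After 4 (b): row=0 col=7 char='s'
After 5 (k): row=0 col=7 char='s'
After 6 (l): row=0 col=8 char='u'

Answer: sun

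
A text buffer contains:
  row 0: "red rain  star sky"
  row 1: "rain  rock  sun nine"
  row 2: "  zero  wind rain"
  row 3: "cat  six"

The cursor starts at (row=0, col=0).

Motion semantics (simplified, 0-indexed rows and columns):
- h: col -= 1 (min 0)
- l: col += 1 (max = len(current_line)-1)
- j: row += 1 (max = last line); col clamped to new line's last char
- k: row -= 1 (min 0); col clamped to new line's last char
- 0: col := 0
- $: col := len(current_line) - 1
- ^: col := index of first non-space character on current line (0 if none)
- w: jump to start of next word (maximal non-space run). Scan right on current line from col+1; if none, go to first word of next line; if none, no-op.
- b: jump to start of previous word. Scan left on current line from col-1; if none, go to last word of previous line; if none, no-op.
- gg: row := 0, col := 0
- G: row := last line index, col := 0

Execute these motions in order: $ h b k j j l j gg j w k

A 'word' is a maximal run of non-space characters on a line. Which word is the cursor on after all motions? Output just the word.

After 1 ($): row=0 col=17 char='y'
After 2 (h): row=0 col=16 char='k'
After 3 (b): row=0 col=15 char='s'
After 4 (k): row=0 col=15 char='s'
After 5 (j): row=1 col=15 char='_'
After 6 (j): row=2 col=15 char='i'
After 7 (l): row=2 col=16 char='n'
After 8 (j): row=3 col=7 char='x'
After 9 (gg): row=0 col=0 char='r'
After 10 (j): row=1 col=0 char='r'
After 11 (w): row=1 col=6 char='r'
After 12 (k): row=0 col=6 char='i'

Answer: rain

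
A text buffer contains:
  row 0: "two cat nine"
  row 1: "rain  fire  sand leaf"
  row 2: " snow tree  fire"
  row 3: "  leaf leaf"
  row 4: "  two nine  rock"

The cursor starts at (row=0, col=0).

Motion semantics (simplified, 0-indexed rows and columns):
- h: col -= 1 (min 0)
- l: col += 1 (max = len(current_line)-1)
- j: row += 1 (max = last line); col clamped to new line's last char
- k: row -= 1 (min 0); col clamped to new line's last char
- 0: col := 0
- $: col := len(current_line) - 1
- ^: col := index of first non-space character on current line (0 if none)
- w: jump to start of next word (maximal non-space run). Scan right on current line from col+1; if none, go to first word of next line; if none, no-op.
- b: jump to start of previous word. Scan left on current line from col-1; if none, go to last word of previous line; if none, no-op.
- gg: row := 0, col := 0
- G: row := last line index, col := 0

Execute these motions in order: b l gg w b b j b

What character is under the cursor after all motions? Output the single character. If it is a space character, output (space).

Answer: n

Derivation:
After 1 (b): row=0 col=0 char='t'
After 2 (l): row=0 col=1 char='w'
After 3 (gg): row=0 col=0 char='t'
After 4 (w): row=0 col=4 char='c'
After 5 (b): row=0 col=0 char='t'
After 6 (b): row=0 col=0 char='t'
After 7 (j): row=1 col=0 char='r'
After 8 (b): row=0 col=8 char='n'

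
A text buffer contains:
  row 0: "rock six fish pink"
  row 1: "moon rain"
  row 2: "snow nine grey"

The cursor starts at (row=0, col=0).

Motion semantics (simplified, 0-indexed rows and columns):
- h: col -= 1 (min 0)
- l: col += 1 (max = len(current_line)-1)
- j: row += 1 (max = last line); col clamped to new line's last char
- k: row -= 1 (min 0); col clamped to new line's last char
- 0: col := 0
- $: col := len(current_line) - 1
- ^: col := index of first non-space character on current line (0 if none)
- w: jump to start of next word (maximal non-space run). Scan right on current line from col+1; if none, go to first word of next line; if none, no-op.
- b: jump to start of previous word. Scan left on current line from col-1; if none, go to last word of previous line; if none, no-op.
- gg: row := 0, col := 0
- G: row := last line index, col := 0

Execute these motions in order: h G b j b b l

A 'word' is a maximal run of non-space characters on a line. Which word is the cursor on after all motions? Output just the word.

Answer: rain

Derivation:
After 1 (h): row=0 col=0 char='r'
After 2 (G): row=2 col=0 char='s'
After 3 (b): row=1 col=5 char='r'
After 4 (j): row=2 col=5 char='n'
After 5 (b): row=2 col=0 char='s'
After 6 (b): row=1 col=5 char='r'
After 7 (l): row=1 col=6 char='a'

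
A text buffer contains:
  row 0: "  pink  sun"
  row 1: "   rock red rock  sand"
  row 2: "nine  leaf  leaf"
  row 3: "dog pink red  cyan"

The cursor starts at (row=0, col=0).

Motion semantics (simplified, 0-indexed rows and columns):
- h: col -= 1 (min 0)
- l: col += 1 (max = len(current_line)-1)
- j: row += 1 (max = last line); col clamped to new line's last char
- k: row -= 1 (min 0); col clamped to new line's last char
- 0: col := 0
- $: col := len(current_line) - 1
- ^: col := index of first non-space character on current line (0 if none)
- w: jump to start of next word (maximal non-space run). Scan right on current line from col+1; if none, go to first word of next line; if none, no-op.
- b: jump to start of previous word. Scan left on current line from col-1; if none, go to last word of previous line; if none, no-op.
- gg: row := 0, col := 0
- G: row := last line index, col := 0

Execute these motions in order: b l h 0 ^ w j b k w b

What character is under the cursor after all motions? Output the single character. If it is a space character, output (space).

After 1 (b): row=0 col=0 char='_'
After 2 (l): row=0 col=1 char='_'
After 3 (h): row=0 col=0 char='_'
After 4 (0): row=0 col=0 char='_'
After 5 (^): row=0 col=2 char='p'
After 6 (w): row=0 col=8 char='s'
After 7 (j): row=1 col=8 char='r'
After 8 (b): row=1 col=3 char='r'
After 9 (k): row=0 col=3 char='i'
After 10 (w): row=0 col=8 char='s'
After 11 (b): row=0 col=2 char='p'

Answer: p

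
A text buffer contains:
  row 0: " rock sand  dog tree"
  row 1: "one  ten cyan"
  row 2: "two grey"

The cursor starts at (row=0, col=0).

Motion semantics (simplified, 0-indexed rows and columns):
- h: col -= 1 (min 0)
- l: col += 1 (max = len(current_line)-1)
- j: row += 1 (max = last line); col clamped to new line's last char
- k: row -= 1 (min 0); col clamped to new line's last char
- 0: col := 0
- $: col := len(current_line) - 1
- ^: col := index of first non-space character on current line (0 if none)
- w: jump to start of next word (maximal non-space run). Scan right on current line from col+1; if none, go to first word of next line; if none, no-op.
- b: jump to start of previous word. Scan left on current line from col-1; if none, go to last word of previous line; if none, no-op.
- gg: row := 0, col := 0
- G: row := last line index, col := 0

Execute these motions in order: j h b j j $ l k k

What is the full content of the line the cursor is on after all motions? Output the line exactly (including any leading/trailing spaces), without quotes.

After 1 (j): row=1 col=0 char='o'
After 2 (h): row=1 col=0 char='o'
After 3 (b): row=0 col=16 char='t'
After 4 (j): row=1 col=12 char='n'
After 5 (j): row=2 col=7 char='y'
After 6 ($): row=2 col=7 char='y'
After 7 (l): row=2 col=7 char='y'
After 8 (k): row=1 col=7 char='n'
After 9 (k): row=0 col=7 char='a'

Answer:  rock sand  dog tree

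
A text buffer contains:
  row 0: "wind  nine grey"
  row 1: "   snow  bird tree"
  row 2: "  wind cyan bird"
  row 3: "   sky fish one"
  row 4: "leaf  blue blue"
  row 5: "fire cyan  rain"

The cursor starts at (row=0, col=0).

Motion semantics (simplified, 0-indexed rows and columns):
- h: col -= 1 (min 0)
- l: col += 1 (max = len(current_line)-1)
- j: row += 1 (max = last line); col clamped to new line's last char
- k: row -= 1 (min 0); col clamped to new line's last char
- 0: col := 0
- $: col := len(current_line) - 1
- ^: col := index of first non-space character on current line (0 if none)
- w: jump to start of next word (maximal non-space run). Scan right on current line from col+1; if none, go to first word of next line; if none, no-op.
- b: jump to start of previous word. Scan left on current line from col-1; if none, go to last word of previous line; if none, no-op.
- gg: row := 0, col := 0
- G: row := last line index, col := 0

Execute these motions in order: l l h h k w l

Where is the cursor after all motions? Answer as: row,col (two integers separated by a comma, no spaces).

After 1 (l): row=0 col=1 char='i'
After 2 (l): row=0 col=2 char='n'
After 3 (h): row=0 col=1 char='i'
After 4 (h): row=0 col=0 char='w'
After 5 (k): row=0 col=0 char='w'
After 6 (w): row=0 col=6 char='n'
After 7 (l): row=0 col=7 char='i'

Answer: 0,7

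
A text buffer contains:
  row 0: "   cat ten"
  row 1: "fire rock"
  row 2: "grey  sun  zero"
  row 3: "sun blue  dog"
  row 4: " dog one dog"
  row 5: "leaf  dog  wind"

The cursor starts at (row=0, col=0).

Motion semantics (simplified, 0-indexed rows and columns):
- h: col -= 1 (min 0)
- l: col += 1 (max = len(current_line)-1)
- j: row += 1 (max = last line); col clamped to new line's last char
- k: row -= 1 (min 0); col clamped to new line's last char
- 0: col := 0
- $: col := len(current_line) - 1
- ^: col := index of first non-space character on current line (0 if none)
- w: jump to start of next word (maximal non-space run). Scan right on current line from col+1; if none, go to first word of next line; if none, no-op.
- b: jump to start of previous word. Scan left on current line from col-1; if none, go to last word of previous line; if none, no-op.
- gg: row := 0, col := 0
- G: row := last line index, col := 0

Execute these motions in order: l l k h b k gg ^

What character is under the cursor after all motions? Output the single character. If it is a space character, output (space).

Answer: c

Derivation:
After 1 (l): row=0 col=1 char='_'
After 2 (l): row=0 col=2 char='_'
After 3 (k): row=0 col=2 char='_'
After 4 (h): row=0 col=1 char='_'
After 5 (b): row=0 col=1 char='_'
After 6 (k): row=0 col=1 char='_'
After 7 (gg): row=0 col=0 char='_'
After 8 (^): row=0 col=3 char='c'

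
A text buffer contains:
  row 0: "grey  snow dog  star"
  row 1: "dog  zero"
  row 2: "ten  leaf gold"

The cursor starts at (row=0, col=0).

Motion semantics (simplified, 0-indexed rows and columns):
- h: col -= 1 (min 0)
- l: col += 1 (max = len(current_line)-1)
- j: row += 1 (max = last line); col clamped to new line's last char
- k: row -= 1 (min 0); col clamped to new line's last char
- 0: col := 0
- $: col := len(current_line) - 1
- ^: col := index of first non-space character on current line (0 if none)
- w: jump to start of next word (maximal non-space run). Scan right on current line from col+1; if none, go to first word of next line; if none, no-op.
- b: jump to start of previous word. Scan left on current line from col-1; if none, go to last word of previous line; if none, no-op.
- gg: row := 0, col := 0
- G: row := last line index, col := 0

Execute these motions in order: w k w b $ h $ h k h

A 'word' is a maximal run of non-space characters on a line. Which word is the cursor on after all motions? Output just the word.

After 1 (w): row=0 col=6 char='s'
After 2 (k): row=0 col=6 char='s'
After 3 (w): row=0 col=11 char='d'
After 4 (b): row=0 col=6 char='s'
After 5 ($): row=0 col=19 char='r'
After 6 (h): row=0 col=18 char='a'
After 7 ($): row=0 col=19 char='r'
After 8 (h): row=0 col=18 char='a'
After 9 (k): row=0 col=18 char='a'
After 10 (h): row=0 col=17 char='t'

Answer: star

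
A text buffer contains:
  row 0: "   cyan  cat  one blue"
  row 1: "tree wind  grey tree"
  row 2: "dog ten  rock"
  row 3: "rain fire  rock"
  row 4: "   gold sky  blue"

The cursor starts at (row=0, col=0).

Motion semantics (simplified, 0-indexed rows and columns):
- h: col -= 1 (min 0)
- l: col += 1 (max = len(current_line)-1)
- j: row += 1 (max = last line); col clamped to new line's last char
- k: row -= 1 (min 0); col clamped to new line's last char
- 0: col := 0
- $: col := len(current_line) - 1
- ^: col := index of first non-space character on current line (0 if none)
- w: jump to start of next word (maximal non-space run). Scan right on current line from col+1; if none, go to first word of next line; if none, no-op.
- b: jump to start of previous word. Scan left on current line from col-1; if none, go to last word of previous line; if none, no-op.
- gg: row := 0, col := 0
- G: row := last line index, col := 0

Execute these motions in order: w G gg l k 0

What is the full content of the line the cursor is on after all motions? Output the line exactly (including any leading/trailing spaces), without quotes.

Answer:    cyan  cat  one blue

Derivation:
After 1 (w): row=0 col=3 char='c'
After 2 (G): row=4 col=0 char='_'
After 3 (gg): row=0 col=0 char='_'
After 4 (l): row=0 col=1 char='_'
After 5 (k): row=0 col=1 char='_'
After 6 (0): row=0 col=0 char='_'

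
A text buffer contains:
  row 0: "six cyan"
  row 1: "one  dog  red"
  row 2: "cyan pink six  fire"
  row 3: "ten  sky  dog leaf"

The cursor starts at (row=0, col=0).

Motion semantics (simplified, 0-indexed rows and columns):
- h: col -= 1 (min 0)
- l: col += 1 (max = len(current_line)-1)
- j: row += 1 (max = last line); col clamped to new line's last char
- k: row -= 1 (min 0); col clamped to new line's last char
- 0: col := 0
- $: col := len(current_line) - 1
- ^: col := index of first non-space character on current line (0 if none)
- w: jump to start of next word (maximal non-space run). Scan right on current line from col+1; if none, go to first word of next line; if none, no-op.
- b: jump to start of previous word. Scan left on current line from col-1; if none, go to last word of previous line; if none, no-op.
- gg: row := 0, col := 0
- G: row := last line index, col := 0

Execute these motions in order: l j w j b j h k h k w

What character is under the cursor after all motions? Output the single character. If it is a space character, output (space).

Answer: d

Derivation:
After 1 (l): row=0 col=1 char='i'
After 2 (j): row=1 col=1 char='n'
After 3 (w): row=1 col=5 char='d'
After 4 (j): row=2 col=5 char='p'
After 5 (b): row=2 col=0 char='c'
After 6 (j): row=3 col=0 char='t'
After 7 (h): row=3 col=0 char='t'
After 8 (k): row=2 col=0 char='c'
After 9 (h): row=2 col=0 char='c'
After 10 (k): row=1 col=0 char='o'
After 11 (w): row=1 col=5 char='d'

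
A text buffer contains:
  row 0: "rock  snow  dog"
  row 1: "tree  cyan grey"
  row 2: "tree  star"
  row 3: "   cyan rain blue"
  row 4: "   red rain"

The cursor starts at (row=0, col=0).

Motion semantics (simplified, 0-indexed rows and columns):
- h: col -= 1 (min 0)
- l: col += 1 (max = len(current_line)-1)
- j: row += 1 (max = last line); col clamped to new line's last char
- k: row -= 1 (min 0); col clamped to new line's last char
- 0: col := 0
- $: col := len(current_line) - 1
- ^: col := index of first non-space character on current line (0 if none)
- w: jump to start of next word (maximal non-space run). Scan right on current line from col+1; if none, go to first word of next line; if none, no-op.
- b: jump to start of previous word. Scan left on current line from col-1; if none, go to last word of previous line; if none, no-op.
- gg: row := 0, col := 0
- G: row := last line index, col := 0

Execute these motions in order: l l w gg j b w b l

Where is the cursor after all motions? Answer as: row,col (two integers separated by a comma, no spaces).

Answer: 0,13

Derivation:
After 1 (l): row=0 col=1 char='o'
After 2 (l): row=0 col=2 char='c'
After 3 (w): row=0 col=6 char='s'
After 4 (gg): row=0 col=0 char='r'
After 5 (j): row=1 col=0 char='t'
After 6 (b): row=0 col=12 char='d'
After 7 (w): row=1 col=0 char='t'
After 8 (b): row=0 col=12 char='d'
After 9 (l): row=0 col=13 char='o'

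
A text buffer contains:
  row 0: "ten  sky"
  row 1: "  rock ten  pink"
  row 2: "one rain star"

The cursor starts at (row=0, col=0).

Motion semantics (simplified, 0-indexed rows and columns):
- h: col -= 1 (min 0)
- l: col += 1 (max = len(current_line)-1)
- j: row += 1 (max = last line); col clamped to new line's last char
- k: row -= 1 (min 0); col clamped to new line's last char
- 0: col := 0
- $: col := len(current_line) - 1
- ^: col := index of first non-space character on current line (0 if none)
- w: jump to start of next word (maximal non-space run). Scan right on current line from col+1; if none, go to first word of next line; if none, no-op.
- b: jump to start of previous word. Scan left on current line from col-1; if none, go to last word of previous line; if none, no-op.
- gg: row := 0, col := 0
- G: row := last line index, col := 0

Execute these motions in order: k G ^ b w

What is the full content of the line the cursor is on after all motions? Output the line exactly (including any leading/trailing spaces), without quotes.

After 1 (k): row=0 col=0 char='t'
After 2 (G): row=2 col=0 char='o'
After 3 (^): row=2 col=0 char='o'
After 4 (b): row=1 col=12 char='p'
After 5 (w): row=2 col=0 char='o'

Answer: one rain star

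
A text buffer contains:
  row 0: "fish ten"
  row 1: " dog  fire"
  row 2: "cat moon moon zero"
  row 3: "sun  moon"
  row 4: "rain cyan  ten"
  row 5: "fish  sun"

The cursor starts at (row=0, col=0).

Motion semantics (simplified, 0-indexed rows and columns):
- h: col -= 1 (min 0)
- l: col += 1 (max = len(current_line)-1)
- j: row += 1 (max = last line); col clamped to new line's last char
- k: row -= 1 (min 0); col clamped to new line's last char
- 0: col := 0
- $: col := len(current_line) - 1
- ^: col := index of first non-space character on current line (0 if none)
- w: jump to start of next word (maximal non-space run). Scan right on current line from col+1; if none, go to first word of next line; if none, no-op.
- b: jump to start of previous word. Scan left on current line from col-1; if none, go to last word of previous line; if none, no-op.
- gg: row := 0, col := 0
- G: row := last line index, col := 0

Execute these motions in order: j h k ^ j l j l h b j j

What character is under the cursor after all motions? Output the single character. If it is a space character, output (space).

Answer: r

Derivation:
After 1 (j): row=1 col=0 char='_'
After 2 (h): row=1 col=0 char='_'
After 3 (k): row=0 col=0 char='f'
After 4 (^): row=0 col=0 char='f'
After 5 (j): row=1 col=0 char='_'
After 6 (l): row=1 col=1 char='d'
After 7 (j): row=2 col=1 char='a'
After 8 (l): row=2 col=2 char='t'
After 9 (h): row=2 col=1 char='a'
After 10 (b): row=2 col=0 char='c'
After 11 (j): row=3 col=0 char='s'
After 12 (j): row=4 col=0 char='r'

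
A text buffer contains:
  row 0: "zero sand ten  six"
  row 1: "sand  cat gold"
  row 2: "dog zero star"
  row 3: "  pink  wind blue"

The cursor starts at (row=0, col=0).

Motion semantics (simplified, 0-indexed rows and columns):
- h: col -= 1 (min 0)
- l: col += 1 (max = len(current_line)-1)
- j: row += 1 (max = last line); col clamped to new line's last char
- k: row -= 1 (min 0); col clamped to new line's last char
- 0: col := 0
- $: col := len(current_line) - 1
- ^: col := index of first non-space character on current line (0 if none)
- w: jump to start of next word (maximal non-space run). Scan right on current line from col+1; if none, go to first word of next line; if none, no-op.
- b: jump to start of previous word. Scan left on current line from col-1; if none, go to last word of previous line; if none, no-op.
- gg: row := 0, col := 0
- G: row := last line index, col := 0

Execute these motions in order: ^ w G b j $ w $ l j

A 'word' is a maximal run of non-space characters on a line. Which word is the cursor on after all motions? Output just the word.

After 1 (^): row=0 col=0 char='z'
After 2 (w): row=0 col=5 char='s'
After 3 (G): row=3 col=0 char='_'
After 4 (b): row=2 col=9 char='s'
After 5 (j): row=3 col=9 char='i'
After 6 ($): row=3 col=16 char='e'
After 7 (w): row=3 col=16 char='e'
After 8 ($): row=3 col=16 char='e'
After 9 (l): row=3 col=16 char='e'
After 10 (j): row=3 col=16 char='e'

Answer: blue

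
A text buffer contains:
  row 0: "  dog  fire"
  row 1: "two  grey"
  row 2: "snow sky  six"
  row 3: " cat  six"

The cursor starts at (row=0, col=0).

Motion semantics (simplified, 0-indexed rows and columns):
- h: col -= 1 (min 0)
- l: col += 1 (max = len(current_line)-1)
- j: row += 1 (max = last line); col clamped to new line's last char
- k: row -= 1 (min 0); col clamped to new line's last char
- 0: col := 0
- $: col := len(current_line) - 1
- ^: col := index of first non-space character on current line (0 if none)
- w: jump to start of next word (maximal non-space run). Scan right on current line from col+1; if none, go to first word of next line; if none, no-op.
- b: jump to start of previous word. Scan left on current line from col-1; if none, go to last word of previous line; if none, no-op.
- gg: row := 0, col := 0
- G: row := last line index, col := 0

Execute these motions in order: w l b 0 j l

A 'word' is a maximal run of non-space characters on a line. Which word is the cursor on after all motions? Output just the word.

Answer: two

Derivation:
After 1 (w): row=0 col=2 char='d'
After 2 (l): row=0 col=3 char='o'
After 3 (b): row=0 col=2 char='d'
After 4 (0): row=0 col=0 char='_'
After 5 (j): row=1 col=0 char='t'
After 6 (l): row=1 col=1 char='w'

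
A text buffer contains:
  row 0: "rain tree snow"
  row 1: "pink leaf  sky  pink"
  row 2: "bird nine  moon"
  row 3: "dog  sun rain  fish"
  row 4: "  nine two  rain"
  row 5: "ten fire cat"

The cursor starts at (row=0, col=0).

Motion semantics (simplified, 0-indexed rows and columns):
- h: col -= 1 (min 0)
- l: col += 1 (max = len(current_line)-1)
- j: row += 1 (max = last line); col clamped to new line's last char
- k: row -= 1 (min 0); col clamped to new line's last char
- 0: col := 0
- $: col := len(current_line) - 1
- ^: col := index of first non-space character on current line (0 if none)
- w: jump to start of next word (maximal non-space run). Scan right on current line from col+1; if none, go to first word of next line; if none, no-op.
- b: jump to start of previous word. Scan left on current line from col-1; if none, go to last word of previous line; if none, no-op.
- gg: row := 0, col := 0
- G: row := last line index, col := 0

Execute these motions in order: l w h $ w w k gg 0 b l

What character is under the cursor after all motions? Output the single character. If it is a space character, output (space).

Answer: a

Derivation:
After 1 (l): row=0 col=1 char='a'
After 2 (w): row=0 col=5 char='t'
After 3 (h): row=0 col=4 char='_'
After 4 ($): row=0 col=13 char='w'
After 5 (w): row=1 col=0 char='p'
After 6 (w): row=1 col=5 char='l'
After 7 (k): row=0 col=5 char='t'
After 8 (gg): row=0 col=0 char='r'
After 9 (0): row=0 col=0 char='r'
After 10 (b): row=0 col=0 char='r'
After 11 (l): row=0 col=1 char='a'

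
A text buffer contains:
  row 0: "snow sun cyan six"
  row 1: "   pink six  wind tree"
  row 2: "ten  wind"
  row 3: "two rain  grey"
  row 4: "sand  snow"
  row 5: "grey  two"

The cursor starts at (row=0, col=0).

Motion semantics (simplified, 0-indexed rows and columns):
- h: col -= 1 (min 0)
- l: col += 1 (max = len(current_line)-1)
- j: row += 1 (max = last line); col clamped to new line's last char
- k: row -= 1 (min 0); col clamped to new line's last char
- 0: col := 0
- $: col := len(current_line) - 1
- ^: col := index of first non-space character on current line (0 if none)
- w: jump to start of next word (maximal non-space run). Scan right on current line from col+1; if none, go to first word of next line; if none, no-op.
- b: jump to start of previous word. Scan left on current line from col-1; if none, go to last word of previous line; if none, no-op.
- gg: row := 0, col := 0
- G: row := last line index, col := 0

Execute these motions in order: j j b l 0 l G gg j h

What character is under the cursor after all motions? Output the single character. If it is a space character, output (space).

After 1 (j): row=1 col=0 char='_'
After 2 (j): row=2 col=0 char='t'
After 3 (b): row=1 col=18 char='t'
After 4 (l): row=1 col=19 char='r'
After 5 (0): row=1 col=0 char='_'
After 6 (l): row=1 col=1 char='_'
After 7 (G): row=5 col=0 char='g'
After 8 (gg): row=0 col=0 char='s'
After 9 (j): row=1 col=0 char='_'
After 10 (h): row=1 col=0 char='_'

Answer: (space)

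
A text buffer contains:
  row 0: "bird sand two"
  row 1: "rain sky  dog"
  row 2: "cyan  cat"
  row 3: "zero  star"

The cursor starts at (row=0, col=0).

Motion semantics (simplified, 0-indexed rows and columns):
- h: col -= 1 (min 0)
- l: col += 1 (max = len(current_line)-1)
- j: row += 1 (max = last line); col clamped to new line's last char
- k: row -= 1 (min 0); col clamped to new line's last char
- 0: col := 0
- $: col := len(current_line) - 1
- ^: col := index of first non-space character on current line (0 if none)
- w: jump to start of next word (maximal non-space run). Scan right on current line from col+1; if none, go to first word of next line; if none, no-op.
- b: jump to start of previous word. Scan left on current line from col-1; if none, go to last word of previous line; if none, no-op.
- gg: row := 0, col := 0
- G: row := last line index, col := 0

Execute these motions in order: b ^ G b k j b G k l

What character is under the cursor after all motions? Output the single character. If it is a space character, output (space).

Answer: y

Derivation:
After 1 (b): row=0 col=0 char='b'
After 2 (^): row=0 col=0 char='b'
After 3 (G): row=3 col=0 char='z'
After 4 (b): row=2 col=6 char='c'
After 5 (k): row=1 col=6 char='k'
After 6 (j): row=2 col=6 char='c'
After 7 (b): row=2 col=0 char='c'
After 8 (G): row=3 col=0 char='z'
After 9 (k): row=2 col=0 char='c'
After 10 (l): row=2 col=1 char='y'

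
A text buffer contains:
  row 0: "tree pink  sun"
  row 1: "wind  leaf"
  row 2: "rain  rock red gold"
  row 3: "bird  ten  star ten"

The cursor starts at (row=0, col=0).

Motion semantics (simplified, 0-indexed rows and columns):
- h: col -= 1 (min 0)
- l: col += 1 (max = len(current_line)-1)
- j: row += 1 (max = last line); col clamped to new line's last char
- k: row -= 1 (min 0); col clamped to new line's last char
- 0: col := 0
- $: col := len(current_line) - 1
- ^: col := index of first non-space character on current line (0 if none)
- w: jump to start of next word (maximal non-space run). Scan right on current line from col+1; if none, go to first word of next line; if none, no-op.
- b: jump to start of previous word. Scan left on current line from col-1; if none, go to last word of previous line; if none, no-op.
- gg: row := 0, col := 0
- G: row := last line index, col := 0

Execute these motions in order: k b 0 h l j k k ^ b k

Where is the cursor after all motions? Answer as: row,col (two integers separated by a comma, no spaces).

After 1 (k): row=0 col=0 char='t'
After 2 (b): row=0 col=0 char='t'
After 3 (0): row=0 col=0 char='t'
After 4 (h): row=0 col=0 char='t'
After 5 (l): row=0 col=1 char='r'
After 6 (j): row=1 col=1 char='i'
After 7 (k): row=0 col=1 char='r'
After 8 (k): row=0 col=1 char='r'
After 9 (^): row=0 col=0 char='t'
After 10 (b): row=0 col=0 char='t'
After 11 (k): row=0 col=0 char='t'

Answer: 0,0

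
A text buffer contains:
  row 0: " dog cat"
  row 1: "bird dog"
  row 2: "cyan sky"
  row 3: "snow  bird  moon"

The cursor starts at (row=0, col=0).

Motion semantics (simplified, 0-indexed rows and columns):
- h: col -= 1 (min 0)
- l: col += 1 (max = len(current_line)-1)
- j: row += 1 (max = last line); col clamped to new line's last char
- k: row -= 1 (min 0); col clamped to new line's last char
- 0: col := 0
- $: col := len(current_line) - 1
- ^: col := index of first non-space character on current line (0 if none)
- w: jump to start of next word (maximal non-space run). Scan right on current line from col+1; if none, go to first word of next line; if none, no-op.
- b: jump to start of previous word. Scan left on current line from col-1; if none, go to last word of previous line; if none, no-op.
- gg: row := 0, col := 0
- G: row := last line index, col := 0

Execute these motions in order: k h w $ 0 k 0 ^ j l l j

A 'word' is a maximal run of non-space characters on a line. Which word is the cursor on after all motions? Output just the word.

After 1 (k): row=0 col=0 char='_'
After 2 (h): row=0 col=0 char='_'
After 3 (w): row=0 col=1 char='d'
After 4 ($): row=0 col=7 char='t'
After 5 (0): row=0 col=0 char='_'
After 6 (k): row=0 col=0 char='_'
After 7 (0): row=0 col=0 char='_'
After 8 (^): row=0 col=1 char='d'
After 9 (j): row=1 col=1 char='i'
After 10 (l): row=1 col=2 char='r'
After 11 (l): row=1 col=3 char='d'
After 12 (j): row=2 col=3 char='n'

Answer: cyan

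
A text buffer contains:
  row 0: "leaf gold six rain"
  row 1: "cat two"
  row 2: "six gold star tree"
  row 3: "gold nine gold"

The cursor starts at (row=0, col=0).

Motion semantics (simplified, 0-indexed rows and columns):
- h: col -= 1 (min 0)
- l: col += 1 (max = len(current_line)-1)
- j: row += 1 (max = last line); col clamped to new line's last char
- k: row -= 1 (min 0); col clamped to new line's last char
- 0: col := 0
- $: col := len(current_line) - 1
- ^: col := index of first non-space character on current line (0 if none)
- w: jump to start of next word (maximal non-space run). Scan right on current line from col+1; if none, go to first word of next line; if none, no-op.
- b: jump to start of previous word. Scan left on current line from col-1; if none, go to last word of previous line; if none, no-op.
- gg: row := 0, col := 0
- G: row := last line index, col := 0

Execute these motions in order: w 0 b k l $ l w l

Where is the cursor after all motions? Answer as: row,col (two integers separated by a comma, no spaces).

After 1 (w): row=0 col=5 char='g'
After 2 (0): row=0 col=0 char='l'
After 3 (b): row=0 col=0 char='l'
After 4 (k): row=0 col=0 char='l'
After 5 (l): row=0 col=1 char='e'
After 6 ($): row=0 col=17 char='n'
After 7 (l): row=0 col=17 char='n'
After 8 (w): row=1 col=0 char='c'
After 9 (l): row=1 col=1 char='a'

Answer: 1,1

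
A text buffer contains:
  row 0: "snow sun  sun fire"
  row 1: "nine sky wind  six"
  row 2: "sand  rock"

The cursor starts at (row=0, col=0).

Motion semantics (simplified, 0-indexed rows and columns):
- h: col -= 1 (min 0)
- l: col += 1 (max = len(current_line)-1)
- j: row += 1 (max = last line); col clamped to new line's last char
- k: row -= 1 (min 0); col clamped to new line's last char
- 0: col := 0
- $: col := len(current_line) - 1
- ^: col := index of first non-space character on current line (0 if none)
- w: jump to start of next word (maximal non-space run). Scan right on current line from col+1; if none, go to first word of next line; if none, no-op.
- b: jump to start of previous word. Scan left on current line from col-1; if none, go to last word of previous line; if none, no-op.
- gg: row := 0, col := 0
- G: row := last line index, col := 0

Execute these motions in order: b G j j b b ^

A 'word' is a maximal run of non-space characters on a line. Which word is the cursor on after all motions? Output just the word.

After 1 (b): row=0 col=0 char='s'
After 2 (G): row=2 col=0 char='s'
After 3 (j): row=2 col=0 char='s'
After 4 (j): row=2 col=0 char='s'
After 5 (b): row=1 col=15 char='s'
After 6 (b): row=1 col=9 char='w'
After 7 (^): row=1 col=0 char='n'

Answer: nine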